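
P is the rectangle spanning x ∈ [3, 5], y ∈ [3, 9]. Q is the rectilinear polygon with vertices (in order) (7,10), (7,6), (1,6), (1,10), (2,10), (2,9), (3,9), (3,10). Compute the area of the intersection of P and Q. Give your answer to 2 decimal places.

6.00

The intersection is the polygon with vertices (5,9), (5,6), (3,6), (3,9).
By the shoelace formula its area is 6.00.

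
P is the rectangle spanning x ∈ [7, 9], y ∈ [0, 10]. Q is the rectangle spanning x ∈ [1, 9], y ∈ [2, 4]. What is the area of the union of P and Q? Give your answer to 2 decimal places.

32.00

By inclusion–exclusion:
Individual areas: |P| = 20, |Q| = 16.
|P∩Q|: x∈[7,9], y∈[2,4] → 2·2 = 4.
|P ∪ Q| = 36 − 4 = 32.00.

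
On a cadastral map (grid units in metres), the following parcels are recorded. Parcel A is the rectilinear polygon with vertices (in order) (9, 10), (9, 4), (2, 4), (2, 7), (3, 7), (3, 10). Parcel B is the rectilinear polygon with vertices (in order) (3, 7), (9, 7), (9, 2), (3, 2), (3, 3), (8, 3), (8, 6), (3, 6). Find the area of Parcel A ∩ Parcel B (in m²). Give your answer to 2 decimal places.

8.00

The intersection is the polygon with vertices (9,4), (8,4), (8,6), (3,6), (3,7), (9,7).
By the shoelace formula its area is 8.00.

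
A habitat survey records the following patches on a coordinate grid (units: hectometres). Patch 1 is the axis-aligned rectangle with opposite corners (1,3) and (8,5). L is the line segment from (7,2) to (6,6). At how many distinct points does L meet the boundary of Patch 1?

The segment meets the boundary at (6.25,5), (6.75,3).

2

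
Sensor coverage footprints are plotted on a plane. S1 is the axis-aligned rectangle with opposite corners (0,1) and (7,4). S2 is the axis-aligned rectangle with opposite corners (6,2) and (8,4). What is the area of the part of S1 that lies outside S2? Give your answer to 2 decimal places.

|S1∩S2|: x∈[6,7], y∈[2,4] → 1·2 = 2.
|S1| = 21.
|S1 ∖ S2| = |S1| − |S1∩S2| = 21 − 2 = 19.00.

19.00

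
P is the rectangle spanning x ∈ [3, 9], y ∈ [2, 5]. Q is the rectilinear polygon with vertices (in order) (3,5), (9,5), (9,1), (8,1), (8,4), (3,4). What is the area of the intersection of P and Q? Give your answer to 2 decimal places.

8.00

The intersection is the polygon with vertices (9,2), (8,2), (8,4), (3,4), (3,5), (9,5).
By the shoelace formula its area is 8.00.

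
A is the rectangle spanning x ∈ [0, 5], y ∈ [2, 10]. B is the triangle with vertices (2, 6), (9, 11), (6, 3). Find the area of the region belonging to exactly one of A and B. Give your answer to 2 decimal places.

|A| = 40, |B| = 20.5, |A∩B| = 6.5893.
|A △ B| = |A| + |B| − 2·|A∩B| = 40 + 20.5 − 13.1786 = 47.32.

47.32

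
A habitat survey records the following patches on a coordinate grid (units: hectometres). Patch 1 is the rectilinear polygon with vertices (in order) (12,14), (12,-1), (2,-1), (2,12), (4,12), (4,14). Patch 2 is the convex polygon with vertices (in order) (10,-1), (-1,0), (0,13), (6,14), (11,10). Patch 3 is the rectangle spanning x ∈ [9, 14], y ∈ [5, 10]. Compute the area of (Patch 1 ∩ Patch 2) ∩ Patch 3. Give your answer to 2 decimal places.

The region (Patch 1 ∩ Patch 2) ∩ Patch 3 is the polygon with vertices (10.546,5), (9,5), (9,10), (11,10).
By the shoelace formula its area is 8.86.

8.86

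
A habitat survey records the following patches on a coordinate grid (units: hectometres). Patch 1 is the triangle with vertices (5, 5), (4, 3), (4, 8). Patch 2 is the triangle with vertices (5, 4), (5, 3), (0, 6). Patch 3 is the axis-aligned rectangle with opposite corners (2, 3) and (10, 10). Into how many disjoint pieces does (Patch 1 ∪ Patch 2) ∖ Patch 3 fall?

(Patch 1 ∪ Patch 2) ∖ Patch 3 is a single connected region.

1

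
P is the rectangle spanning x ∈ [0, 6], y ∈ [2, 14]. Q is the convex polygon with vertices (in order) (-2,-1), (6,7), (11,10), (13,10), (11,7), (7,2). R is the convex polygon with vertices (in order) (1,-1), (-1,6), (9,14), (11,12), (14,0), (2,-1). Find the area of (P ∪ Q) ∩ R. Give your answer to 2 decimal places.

|P ∪ Q| = 106.5.
|(P ∪ Q) ∩ R| = 74.31.

74.31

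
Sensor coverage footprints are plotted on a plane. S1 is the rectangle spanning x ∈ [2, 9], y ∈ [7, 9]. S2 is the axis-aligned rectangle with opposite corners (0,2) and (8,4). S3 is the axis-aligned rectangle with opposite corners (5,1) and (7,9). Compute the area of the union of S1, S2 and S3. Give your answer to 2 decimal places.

38.00

By inclusion–exclusion:
Individual areas: |S1| = 14, |S2| = 16, |S3| = 16.
|S1∩S2| = 0 (no overlap).
|S1∩S3|: x∈[5,7], y∈[7,9] → 2·2 = 4.
|S2∩S3|: x∈[5,7], y∈[2,4] → 2·2 = 4.
|S1∩S2∩S3| = 0.
|S1 ∪ S2 ∪ S3| = 46 − 8 + 0 = 38.00.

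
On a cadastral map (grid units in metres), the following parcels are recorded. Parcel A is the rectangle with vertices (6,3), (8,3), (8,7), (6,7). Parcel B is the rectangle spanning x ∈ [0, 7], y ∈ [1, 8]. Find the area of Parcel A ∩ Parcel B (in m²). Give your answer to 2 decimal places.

|Parcel A∩Parcel B|: x∈[6,7], y∈[3,7] → 1·4 = 4.

4.00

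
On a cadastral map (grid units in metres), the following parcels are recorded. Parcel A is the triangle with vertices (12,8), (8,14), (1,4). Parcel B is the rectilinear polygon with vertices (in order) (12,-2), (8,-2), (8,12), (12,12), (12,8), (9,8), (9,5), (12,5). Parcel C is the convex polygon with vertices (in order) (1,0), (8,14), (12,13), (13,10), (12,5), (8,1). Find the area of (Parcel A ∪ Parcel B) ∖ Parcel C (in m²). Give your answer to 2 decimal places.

29.11

|Parcel A ∪ Parcel B| = 76.0606.
|(Parcel A ∪ Parcel B) ∩ Parcel C| = 46.9495.
|(Parcel A ∪ Parcel B) ∖ Parcel C| = 76.0606 − 46.9495 = 29.11.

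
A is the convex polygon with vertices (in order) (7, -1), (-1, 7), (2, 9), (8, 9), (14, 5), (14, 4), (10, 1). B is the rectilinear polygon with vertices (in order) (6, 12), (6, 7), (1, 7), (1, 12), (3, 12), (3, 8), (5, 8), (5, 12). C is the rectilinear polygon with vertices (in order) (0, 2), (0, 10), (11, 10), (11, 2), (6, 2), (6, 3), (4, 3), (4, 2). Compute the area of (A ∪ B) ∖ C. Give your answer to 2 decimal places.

|A ∪ B| = 95.3333.
|(A ∪ B) ∩ C| = 66.
|(A ∪ B) ∖ C| = 95.3333 − 66 = 29.33.

29.33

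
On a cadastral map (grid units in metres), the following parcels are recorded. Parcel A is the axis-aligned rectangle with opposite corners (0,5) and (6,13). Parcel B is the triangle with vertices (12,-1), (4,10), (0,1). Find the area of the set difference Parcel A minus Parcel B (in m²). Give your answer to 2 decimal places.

35.19

|Parcel A| = 48, |Parcel A∩Parcel B| = 12.8056.
|Parcel A ∖ Parcel B| = |Parcel A| − |Parcel A∩Parcel B| = 48 − 12.8056 = 35.19.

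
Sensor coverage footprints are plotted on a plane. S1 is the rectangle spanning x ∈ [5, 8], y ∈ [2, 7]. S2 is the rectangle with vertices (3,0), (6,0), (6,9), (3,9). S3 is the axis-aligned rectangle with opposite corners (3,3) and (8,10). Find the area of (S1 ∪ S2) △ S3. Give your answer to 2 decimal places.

|S1 ∪ S2| = 37.
|(S1 ∪ S2) ∩ S3| = 26.
|(S1 ∪ S2) △ S3| = 37 + 35 − 52 = 20.00.

20.00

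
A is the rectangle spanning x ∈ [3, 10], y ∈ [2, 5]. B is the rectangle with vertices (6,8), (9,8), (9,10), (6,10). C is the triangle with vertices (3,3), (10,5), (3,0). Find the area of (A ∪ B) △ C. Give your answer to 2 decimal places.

22.10

|A ∪ B| = 27.
|(A ∪ B) ∩ C| = 7.7.
|(A ∪ B) △ C| = 27 + 10.5 − 15.4 = 22.10.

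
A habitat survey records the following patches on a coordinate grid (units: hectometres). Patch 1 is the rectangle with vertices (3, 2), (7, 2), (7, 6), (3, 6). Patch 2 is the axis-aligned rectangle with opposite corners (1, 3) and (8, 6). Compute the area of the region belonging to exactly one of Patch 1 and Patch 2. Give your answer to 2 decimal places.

13.00

|Patch 1∩Patch 2|: x∈[3,7], y∈[3,6] → 4·3 = 12.
|Patch 1 △ Patch 2| = |Patch 1| + |Patch 2| − 2·|Patch 1∩Patch 2| = 16 + 21 − 24 = 13.00.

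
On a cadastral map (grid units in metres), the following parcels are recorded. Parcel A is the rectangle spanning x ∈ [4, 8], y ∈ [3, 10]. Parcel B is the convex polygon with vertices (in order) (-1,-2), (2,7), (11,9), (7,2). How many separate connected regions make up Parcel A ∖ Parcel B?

Parcel A ∖ Parcel B splits into 2 disjoint pieces (area 0.1607, area 8.4444).

2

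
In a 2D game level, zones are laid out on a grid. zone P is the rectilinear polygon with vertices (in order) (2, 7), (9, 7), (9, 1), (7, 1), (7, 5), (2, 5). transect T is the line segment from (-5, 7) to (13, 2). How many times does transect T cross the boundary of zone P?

The segment meets the boundary at (9,3.111), (7,3.667), (2.2,5), (2,5.056).

4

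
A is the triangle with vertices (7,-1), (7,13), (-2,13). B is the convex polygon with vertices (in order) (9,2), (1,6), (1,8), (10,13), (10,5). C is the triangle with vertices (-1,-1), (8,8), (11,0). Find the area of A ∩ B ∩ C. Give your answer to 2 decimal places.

The intersection is the polygon with vertices (4.333,4.333), (7,7), (7,3).
By the shoelace formula its area is 5.33.

5.33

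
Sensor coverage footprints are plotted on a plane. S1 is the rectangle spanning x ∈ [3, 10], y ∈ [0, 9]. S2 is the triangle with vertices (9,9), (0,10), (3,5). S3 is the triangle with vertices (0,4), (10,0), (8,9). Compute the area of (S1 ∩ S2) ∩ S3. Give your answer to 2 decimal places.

The region (S1 ∩ S2) ∩ S3 is the polygon with vertices (3,5), (3,5.875), (8,9), (8.129,8.419).
By the shoelace formula its area is 3.90.

3.90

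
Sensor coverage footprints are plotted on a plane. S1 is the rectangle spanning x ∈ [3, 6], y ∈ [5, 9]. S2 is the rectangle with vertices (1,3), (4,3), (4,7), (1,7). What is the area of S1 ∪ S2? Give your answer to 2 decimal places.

22.00

By inclusion–exclusion:
Individual areas: |S1| = 12, |S2| = 12.
|S1∩S2|: x∈[3,4], y∈[5,7] → 1·2 = 2.
|S1 ∪ S2| = 24 − 2 = 22.00.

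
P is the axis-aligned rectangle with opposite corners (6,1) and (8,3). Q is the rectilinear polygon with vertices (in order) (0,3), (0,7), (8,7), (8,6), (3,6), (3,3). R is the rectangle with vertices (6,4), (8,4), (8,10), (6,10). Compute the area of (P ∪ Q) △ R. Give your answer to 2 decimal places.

|P ∪ Q| = 21.
|(P ∪ Q) ∩ R| = 2.
|(P ∪ Q) △ R| = 21 + 12 − 4 = 29.00.

29.00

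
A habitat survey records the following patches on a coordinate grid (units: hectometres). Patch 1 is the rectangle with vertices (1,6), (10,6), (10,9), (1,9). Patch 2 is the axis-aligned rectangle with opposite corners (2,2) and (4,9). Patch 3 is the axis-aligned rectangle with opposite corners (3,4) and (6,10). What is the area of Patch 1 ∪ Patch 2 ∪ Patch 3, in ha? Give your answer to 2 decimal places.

By inclusion–exclusion:
Individual areas: |Patch 1| = 27, |Patch 2| = 14, |Patch 3| = 18.
|Patch 1∩Patch 2|: x∈[2,4], y∈[6,9] → 2·3 = 6.
|Patch 1∩Patch 3|: x∈[3,6], y∈[6,9] → 3·3 = 9.
|Patch 2∩Patch 3|: x∈[3,4], y∈[4,9] → 1·5 = 5.
|Patch 1∩Patch 2∩Patch 3| = 3.
|Patch 1 ∪ Patch 2 ∪ Patch 3| = 59 − 20 + 3 = 42.00.

42.00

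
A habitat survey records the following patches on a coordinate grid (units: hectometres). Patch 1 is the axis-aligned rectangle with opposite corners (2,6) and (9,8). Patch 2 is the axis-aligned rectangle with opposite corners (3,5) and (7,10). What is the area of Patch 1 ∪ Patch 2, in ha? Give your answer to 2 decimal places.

26.00

By inclusion–exclusion:
Individual areas: |Patch 1| = 14, |Patch 2| = 20.
|Patch 1∩Patch 2|: x∈[3,7], y∈[6,8] → 4·2 = 8.
|Patch 1 ∪ Patch 2| = 34 − 8 = 26.00.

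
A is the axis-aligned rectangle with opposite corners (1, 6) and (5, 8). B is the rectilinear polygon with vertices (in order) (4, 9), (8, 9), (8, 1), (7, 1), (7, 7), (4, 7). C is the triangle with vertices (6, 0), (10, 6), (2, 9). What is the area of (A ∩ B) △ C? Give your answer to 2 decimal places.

29.04

|A ∩ B| = 1.
|(A ∩ B) ∩ C| = 0.9792.
|(A ∩ B) △ C| = 1 + 30 − 1.9583 = 29.04.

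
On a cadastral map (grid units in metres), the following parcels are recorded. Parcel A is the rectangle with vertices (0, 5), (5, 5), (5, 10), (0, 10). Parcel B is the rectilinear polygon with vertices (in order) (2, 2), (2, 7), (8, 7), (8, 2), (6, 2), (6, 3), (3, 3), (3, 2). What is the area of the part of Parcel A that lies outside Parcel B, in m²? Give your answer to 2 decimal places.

|Parcel A| = 25, |Parcel A∩Parcel B| = 6.
|Parcel A ∖ Parcel B| = |Parcel A| − |Parcel A∩Parcel B| = 25 − 6 = 19.00.

19.00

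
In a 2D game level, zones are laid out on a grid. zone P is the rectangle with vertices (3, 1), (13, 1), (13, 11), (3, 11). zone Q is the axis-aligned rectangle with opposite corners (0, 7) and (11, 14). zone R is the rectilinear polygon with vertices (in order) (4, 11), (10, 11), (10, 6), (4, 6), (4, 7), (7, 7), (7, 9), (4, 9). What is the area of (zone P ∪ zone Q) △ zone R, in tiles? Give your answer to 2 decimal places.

121.00

|zone P ∪ zone Q| = 145.
|(zone P ∪ zone Q) ∩ zone R| = 24.
|(zone P ∪ zone Q) △ zone R| = 145 + 24 − 48 = 121.00.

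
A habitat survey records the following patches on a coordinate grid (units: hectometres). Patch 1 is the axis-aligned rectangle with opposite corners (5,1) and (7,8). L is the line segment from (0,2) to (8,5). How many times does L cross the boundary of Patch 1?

2

The segment meets the boundary at (7,4.625), (5,3.875).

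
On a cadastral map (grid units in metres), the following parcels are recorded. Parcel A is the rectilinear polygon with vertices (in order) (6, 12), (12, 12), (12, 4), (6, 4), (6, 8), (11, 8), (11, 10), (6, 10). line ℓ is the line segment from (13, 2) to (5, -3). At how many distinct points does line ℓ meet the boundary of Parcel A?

The segment lies entirely outside Parcel A and never meets its boundary.

0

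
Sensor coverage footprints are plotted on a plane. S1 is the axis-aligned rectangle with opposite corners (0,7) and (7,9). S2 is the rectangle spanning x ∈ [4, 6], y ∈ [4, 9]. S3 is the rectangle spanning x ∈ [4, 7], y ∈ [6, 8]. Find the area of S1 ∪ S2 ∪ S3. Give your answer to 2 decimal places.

By inclusion–exclusion:
Individual areas: |S1| = 14, |S2| = 10, |S3| = 6.
|S1∩S2|: x∈[4,6], y∈[7,9] → 2·2 = 4.
|S1∩S3|: x∈[4,7], y∈[7,8] → 3·1 = 3.
|S2∩S3|: x∈[4,6], y∈[6,8] → 2·2 = 4.
|S1∩S2∩S3| = 2.
|S1 ∪ S2 ∪ S3| = 30 − 11 + 2 = 21.00.

21.00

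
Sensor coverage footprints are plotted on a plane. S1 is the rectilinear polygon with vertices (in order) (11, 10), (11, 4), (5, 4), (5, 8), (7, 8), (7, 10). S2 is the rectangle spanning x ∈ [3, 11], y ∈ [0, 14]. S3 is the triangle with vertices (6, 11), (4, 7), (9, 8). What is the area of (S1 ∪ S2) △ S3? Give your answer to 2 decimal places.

|S1 ∪ S2| = 112.
|(S1 ∪ S2) ∩ S3| = 9.
|(S1 ∪ S2) △ S3| = 112 + 9 − 18 = 103.00.

103.00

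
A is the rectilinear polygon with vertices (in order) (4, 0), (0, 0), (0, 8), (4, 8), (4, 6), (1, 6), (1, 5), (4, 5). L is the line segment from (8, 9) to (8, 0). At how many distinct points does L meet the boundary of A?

0

The segment lies entirely outside A and never meets its boundary.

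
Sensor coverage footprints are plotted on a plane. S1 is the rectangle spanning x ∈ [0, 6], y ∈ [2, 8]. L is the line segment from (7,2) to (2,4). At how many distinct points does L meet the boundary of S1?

The segment meets the boundary at (6,2.4).

1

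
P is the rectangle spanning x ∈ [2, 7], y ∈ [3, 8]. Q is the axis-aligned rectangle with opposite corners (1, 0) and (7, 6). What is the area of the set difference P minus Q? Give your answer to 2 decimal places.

10.00

|P∩Q|: x∈[2,7], y∈[3,6] → 5·3 = 15.
|P| = 25.
|P ∖ Q| = |P| − |P∩Q| = 25 − 15 = 10.00.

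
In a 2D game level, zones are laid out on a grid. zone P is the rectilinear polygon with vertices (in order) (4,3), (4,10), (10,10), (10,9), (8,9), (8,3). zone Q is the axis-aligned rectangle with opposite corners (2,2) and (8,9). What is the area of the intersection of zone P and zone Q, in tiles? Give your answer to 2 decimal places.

The intersection is the polygon with vertices (4,9), (8,9), (8,3), (4,3).
By the shoelace formula its area is 24.00.

24.00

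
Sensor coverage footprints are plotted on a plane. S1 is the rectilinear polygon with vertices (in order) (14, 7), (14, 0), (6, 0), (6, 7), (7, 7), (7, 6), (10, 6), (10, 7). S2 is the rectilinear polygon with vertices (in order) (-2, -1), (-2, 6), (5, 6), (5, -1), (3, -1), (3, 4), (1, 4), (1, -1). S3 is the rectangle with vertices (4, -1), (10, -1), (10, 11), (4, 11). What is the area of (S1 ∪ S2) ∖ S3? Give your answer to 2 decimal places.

|S1 ∪ S2| = 92.
|(S1 ∪ S2) ∩ S3| = 32.
|(S1 ∪ S2) ∖ S3| = 92 − 32 = 60.00.

60.00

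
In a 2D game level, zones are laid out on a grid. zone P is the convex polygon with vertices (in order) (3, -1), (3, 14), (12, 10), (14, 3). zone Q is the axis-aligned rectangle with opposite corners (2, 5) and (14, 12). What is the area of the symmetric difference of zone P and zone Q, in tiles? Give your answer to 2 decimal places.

|zone P| = 110, |zone Q| = 84, |zone P∩zone Q| = 62.0714.
|zone P △ zone Q| = |zone P| + |zone Q| − 2·|zone P∩zone Q| = 110 + 84 − 124.1429 = 69.86.

69.86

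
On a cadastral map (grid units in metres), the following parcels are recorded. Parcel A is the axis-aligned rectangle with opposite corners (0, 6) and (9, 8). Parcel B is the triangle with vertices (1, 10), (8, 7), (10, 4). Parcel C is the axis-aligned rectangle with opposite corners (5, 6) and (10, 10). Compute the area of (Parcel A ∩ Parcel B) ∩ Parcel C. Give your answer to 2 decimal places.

The region (Parcel A ∩ Parcel B) ∩ Parcel C is the polygon with vertices (8,7), (8.667,6), (7,6), (5,7.333), (5,8), (5.667,8).
By the shoelace formula its area is 3.83.

3.83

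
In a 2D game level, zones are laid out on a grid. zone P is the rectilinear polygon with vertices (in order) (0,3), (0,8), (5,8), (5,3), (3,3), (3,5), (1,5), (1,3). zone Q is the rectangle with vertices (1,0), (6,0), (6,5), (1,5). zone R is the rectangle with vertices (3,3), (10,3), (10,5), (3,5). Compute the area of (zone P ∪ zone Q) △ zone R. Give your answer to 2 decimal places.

|zone P ∪ zone Q| = 42.
|(zone P ∪ zone Q) ∩ zone R| = 6.
|(zone P ∪ zone Q) △ zone R| = 42 + 14 − 12 = 44.00.

44.00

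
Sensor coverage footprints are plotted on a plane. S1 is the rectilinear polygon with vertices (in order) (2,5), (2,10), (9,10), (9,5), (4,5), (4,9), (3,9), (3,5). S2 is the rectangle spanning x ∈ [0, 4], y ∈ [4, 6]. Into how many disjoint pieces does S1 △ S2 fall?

1

S1 △ S2 is a single connected region.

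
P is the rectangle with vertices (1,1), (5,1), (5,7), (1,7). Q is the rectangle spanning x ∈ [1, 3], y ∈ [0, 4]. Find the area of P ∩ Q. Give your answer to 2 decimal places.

|P∩Q|: x∈[1,3], y∈[1,4] → 2·3 = 6.

6.00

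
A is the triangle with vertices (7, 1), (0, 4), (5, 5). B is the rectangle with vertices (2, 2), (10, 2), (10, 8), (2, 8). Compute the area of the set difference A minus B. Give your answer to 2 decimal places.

|A| = 11, |A∩B| = 8.8262.
|A ∖ B| = |A| − |A∩B| = 11 − 8.8262 = 2.17.

2.17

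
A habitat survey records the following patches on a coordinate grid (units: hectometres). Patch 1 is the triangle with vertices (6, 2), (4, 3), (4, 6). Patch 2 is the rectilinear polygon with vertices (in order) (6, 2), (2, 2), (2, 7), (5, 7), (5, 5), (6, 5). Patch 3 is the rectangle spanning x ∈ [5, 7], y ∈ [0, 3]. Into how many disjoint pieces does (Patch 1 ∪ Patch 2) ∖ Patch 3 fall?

1

(Patch 1 ∪ Patch 2) ∖ Patch 3 is a single connected region.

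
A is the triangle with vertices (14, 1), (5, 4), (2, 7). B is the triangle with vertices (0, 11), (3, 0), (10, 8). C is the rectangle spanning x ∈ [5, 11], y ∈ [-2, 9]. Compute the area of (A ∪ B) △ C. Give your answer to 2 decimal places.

78.16

|A ∪ B| = 55.101.
|(A ∪ B) ∩ C| = 21.47.
|(A ∪ B) △ C| = 55.101 + 66 − 42.9401 = 78.16.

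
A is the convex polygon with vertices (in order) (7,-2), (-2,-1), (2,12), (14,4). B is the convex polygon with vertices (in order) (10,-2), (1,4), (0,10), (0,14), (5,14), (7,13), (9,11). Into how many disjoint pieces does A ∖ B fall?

A ∖ B splits into 2 disjoint pieces (area 37.2179, area 14.9969).

2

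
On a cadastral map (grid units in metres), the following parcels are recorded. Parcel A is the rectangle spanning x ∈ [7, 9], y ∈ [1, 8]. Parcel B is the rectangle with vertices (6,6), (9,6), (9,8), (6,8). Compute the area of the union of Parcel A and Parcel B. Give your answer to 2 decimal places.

By inclusion–exclusion:
Individual areas: |Parcel A| = 14, |Parcel B| = 6.
|Parcel A∩Parcel B|: x∈[7,9], y∈[6,8] → 2·2 = 4.
|Parcel A ∪ Parcel B| = 20 − 4 = 16.00.

16.00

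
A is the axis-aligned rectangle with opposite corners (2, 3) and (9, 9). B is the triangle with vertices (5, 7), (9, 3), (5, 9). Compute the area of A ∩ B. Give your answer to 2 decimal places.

The intersection is the polygon with vertices (5,7), (5,9), (9,3).
By the shoelace formula its area is 4.00.

4.00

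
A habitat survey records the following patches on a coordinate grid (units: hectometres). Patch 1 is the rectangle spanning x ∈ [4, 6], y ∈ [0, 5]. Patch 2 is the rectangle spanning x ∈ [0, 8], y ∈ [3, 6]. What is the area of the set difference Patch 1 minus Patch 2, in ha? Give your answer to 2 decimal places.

6.00

|Patch 1∩Patch 2|: x∈[4,6], y∈[3,5] → 2·2 = 4.
|Patch 1| = 10.
|Patch 1 ∖ Patch 2| = |Patch 1| − |Patch 1∩Patch 2| = 10 − 4 = 6.00.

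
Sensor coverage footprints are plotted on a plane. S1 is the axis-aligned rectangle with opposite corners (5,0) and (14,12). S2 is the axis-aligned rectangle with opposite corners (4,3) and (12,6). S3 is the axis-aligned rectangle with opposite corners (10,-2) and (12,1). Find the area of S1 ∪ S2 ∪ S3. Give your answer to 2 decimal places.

By inclusion–exclusion:
Individual areas: |S1| = 108, |S2| = 24, |S3| = 6.
|S1∩S2|: x∈[5,12], y∈[3,6] → 7·3 = 21.
|S1∩S3|: x∈[10,12], y∈[0,1] → 2·1 = 2.
|S2∩S3| = 0 (no overlap).
|S1∩S2∩S3| = 0.
|S1 ∪ S2 ∪ S3| = 138 − 23 + 0 = 115.00.

115.00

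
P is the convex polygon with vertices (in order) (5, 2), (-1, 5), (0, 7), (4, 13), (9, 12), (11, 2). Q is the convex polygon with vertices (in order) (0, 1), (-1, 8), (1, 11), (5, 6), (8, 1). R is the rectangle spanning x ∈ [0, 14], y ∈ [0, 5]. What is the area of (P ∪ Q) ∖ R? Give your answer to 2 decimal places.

70.48

|P ∪ Q| = 110.2787.
|(P ∪ Q) ∩ R| = 39.8.
|(P ∪ Q) ∖ R| = 110.2787 − 39.8 = 70.48.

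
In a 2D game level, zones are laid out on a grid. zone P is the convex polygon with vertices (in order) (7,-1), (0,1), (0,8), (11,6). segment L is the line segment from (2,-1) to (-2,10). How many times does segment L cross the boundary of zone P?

2

The segment meets the boundary at (0,4.5), (1.42,0.594).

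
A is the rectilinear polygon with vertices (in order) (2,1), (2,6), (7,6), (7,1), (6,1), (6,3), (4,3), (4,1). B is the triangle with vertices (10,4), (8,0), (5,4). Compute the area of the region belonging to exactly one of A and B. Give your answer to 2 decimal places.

|A| = 21, |B| = 10, |A∩B| = 2.625.
|A △ B| = |A| + |B| − 2·|A∩B| = 21 + 10 − 5.25 = 25.75.

25.75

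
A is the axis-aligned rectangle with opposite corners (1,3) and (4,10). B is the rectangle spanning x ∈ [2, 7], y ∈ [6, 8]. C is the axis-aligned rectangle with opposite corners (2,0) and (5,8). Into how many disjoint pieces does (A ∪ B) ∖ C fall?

2

(A ∪ B) ∖ C splits into 2 disjoint pieces (area 11, area 4).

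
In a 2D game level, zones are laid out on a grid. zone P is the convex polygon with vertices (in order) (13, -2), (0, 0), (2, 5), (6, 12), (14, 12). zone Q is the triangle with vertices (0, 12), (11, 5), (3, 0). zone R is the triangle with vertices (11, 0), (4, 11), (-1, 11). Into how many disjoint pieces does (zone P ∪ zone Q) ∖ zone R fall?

2

(zone P ∪ zone Q) ∖ zone R splits into 2 disjoint pieces (area 131.918, area 0.6607).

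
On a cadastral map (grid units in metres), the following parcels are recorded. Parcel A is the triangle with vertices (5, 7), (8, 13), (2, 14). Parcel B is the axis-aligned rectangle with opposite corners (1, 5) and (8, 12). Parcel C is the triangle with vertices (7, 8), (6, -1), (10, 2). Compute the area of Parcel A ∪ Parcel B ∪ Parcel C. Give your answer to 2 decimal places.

70.89

By inclusion–exclusion:
Individual areas: |Parcel A| = 19.5, |Parcel B| = 49, |Parcel C| = 16.5.
|Parcel A∩Parcel B| = 11.6071.
|Parcel A∩Parcel C| = 0.
|Parcel B∩Parcel C| = 2.5.
|Parcel A∩Parcel B∩Parcel C| = 0.
|Parcel A ∪ Parcel B ∪ Parcel C| = 85 − 14.1071 + 0 = 70.89.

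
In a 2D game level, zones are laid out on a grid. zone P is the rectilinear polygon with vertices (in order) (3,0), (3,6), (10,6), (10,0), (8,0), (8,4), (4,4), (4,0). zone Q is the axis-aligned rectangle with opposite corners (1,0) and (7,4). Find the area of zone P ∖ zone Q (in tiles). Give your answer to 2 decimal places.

22.00

|zone P| = 26, |zone P∩zone Q| = 4.
|zone P ∖ zone Q| = |zone P| − |zone P∩zone Q| = 26 − 4 = 22.00.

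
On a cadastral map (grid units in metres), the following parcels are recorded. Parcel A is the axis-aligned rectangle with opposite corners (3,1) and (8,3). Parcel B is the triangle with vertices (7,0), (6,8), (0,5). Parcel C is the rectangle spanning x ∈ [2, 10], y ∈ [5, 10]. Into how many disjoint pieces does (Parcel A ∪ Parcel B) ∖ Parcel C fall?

(Parcel A ∪ Parcel B) ∖ Parcel C is a single connected region.

1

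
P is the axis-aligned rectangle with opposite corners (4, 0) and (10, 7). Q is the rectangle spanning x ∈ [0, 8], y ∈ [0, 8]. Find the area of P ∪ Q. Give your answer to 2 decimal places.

78.00

By inclusion–exclusion:
Individual areas: |P| = 42, |Q| = 64.
|P∩Q|: x∈[4,8], y∈[0,7] → 4·7 = 28.
|P ∪ Q| = 106 − 28 = 78.00.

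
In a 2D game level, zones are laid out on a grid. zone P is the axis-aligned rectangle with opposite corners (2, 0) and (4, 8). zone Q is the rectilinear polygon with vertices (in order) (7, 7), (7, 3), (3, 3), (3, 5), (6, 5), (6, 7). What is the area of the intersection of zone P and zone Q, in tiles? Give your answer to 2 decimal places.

2.00

The intersection is the polygon with vertices (4,3), (3,3), (3,5), (4,5).
By the shoelace formula its area is 2.00.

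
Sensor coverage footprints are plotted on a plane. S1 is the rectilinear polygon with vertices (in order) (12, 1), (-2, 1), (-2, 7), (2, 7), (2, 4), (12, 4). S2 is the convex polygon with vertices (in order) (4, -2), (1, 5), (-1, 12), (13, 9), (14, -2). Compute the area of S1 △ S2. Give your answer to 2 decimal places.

136.71

|S1| = 54, |S2| = 149, |S1∩S2| = 33.1429.
|S1 △ S2| = |S1| + |S2| − 2·|S1∩S2| = 54 + 149 − 66.2857 = 136.71.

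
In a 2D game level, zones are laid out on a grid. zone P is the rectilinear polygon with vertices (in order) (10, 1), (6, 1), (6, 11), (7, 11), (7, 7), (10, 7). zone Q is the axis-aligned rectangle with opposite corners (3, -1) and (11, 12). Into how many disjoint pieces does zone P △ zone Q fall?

zone P △ zone Q is a single connected region.

1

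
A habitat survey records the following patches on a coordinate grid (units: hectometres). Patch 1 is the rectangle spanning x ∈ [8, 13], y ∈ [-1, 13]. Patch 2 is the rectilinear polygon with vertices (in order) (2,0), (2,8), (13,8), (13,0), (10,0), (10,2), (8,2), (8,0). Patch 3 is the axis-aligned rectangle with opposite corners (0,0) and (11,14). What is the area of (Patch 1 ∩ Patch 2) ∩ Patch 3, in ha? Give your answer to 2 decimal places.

|Patch 1 ∩ Patch 2| = 36.
|(Patch 1 ∩ Patch 2) ∩ Patch 3| = 20.00.

20.00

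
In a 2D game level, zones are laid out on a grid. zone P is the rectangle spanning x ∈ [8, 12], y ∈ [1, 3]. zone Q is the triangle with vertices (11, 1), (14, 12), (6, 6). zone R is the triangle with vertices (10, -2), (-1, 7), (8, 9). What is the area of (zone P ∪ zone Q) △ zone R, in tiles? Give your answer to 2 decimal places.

|zone P ∪ zone Q| = 40.4545.
|(zone P ∪ zone Q) ∩ zone R| = 8.6382.
|(zone P ∪ zone Q) △ zone R| = 40.4545 + 51.5 − 17.2764 = 74.68.

74.68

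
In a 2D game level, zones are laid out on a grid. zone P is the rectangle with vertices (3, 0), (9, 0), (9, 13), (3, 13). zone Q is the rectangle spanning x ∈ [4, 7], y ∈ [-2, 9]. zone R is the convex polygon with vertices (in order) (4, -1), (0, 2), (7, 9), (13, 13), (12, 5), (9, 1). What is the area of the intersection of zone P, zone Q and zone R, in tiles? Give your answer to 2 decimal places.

The intersection is the polygon with vertices (4,6), (7,9), (7,0.2), (6.5,0), (4,0).
By the shoelace formula its area is 22.45.

22.45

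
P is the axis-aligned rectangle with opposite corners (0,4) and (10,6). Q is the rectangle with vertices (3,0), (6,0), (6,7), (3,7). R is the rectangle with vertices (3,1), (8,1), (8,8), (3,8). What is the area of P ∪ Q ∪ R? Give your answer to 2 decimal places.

48.00

By inclusion–exclusion:
Individual areas: |P| = 20, |Q| = 21, |R| = 35.
|P∩Q|: x∈[3,6], y∈[4,6] → 3·2 = 6.
|P∩R|: x∈[3,8], y∈[4,6] → 5·2 = 10.
|Q∩R|: x∈[3,6], y∈[1,7] → 3·6 = 18.
|P∩Q∩R| = 6.
|P ∪ Q ∪ R| = 76 − 34 + 6 = 48.00.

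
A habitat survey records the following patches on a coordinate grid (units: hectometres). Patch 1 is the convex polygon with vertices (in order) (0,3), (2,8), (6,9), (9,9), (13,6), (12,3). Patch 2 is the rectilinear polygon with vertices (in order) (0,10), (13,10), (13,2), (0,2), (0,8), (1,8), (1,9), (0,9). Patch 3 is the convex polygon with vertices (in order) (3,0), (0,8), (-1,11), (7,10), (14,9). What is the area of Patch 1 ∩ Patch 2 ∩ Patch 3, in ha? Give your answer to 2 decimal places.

45.84

The intersection is the polygon with vertices (6,9), (9,9), (11.609,7.043), (6.667,3), (1.875,3), (0.968,5.419), (2,8).
By the shoelace formula its area is 45.84.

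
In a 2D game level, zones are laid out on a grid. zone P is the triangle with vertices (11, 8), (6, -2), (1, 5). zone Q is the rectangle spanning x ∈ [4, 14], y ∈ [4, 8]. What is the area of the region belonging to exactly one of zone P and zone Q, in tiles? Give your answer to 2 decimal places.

|zone P| = 42.5, |zone Q| = 40, |zone P∩zone Q| = 16.65.
|zone P △ zone Q| = |zone P| + |zone Q| − 2·|zone P∩zone Q| = 42.5 + 40 − 33.3 = 49.20.

49.20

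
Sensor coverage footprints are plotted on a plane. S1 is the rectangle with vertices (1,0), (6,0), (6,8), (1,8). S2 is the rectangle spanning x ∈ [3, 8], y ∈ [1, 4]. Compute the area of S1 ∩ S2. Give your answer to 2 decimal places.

|S1∩S2|: x∈[3,6], y∈[1,4] → 3·3 = 9.

9.00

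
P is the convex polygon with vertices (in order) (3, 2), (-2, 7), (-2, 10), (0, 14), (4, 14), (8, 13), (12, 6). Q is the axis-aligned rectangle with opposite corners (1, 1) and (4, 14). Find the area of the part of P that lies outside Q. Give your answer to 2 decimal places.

79.72

|P| = 113.5, |P∩Q| = 33.7778.
|P ∖ Q| = |P| − |P∩Q| = 113.5 − 33.7778 = 79.72.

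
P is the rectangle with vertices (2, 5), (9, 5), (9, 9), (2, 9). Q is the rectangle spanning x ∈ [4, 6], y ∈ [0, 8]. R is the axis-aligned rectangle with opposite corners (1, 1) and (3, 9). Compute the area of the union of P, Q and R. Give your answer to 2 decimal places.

50.00

By inclusion–exclusion:
Individual areas: |P| = 28, |Q| = 16, |R| = 16.
|P∩Q|: x∈[4,6], y∈[5,8] → 2·3 = 6.
|P∩R|: x∈[2,3], y∈[5,9] → 1·4 = 4.
|Q∩R| = 0 (no overlap).
|P∩Q∩R| = 0.
|P ∪ Q ∪ R| = 60 − 10 + 0 = 50.00.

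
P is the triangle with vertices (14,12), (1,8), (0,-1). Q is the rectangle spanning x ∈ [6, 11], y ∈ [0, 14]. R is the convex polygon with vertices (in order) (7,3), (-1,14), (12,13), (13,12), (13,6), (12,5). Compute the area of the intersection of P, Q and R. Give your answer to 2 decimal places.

17.07

The intersection is the polygon with vertices (11,9.214), (6,4.571), (6,9.539), (11,11.077).
By the shoelace formula its area is 17.07.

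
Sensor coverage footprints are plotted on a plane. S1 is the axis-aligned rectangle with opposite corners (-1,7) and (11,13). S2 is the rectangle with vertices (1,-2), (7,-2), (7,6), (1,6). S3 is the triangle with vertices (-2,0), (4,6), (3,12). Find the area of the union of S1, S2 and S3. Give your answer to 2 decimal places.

By inclusion–exclusion:
Individual areas: |S1| = 72, |S2| = 48, |S3| = 21.
|S1∩S2| = 0 (no overlap).
|S1∩S3| = 7.2917.
|S2∩S3| = 4.5.
|S1∩S2∩S3| = 0.
|S1 ∪ S2 ∪ S3| = 141 − 11.7917 + 0 = 129.21.

129.21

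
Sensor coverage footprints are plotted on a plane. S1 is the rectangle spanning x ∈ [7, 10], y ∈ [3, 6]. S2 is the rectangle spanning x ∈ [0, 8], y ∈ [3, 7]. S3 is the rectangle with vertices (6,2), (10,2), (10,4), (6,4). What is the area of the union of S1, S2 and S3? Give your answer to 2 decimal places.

By inclusion–exclusion:
Individual areas: |S1| = 9, |S2| = 32, |S3| = 8.
|S1∩S2|: x∈[7,8], y∈[3,6] → 1·3 = 3.
|S1∩S3|: x∈[7,10], y∈[3,4] → 3·1 = 3.
|S2∩S3|: x∈[6,8], y∈[3,4] → 2·1 = 2.
|S1∩S2∩S3| = 1.
|S1 ∪ S2 ∪ S3| = 49 − 8 + 1 = 42.00.

42.00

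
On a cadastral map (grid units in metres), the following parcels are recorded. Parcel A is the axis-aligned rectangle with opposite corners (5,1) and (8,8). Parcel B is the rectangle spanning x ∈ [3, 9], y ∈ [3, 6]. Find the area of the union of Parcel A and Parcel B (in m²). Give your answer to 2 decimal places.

By inclusion–exclusion:
Individual areas: |Parcel A| = 21, |Parcel B| = 18.
|Parcel A∩Parcel B|: x∈[5,8], y∈[3,6] → 3·3 = 9.
|Parcel A ∪ Parcel B| = 39 − 9 = 30.00.

30.00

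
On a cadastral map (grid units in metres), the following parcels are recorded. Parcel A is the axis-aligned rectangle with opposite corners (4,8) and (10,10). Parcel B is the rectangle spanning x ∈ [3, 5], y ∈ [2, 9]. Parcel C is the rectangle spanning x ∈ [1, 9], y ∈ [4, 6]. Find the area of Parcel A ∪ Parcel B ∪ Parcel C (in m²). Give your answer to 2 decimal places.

37.00

By inclusion–exclusion:
Individual areas: |Parcel A| = 12, |Parcel B| = 14, |Parcel C| = 16.
|Parcel A∩Parcel B|: x∈[4,5], y∈[8,9] → 1·1 = 1.
|Parcel A∩Parcel C| = 0 (no overlap).
|Parcel B∩Parcel C|: x∈[3,5], y∈[4,6] → 2·2 = 4.
|Parcel A∩Parcel B∩Parcel C| = 0.
|Parcel A ∪ Parcel B ∪ Parcel C| = 42 − 5 + 0 = 37.00.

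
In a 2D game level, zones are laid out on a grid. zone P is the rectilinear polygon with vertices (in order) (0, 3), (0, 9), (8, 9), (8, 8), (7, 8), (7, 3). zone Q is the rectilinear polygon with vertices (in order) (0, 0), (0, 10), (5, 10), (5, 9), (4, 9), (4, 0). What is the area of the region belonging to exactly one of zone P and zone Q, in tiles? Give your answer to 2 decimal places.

36.00

|zone P| = 43, |zone Q| = 41, |zone P∩zone Q| = 24.
|zone P △ zone Q| = |zone P| + |zone Q| − 2·|zone P∩zone Q| = 43 + 41 − 48 = 36.00.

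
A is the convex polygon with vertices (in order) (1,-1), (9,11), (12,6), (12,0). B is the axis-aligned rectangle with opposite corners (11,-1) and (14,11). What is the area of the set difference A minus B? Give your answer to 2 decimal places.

|A| = 71, |A∩B| = 6.8788.
|A ∖ B| = |A| − |A∩B| = 71 − 6.8788 = 64.12.

64.12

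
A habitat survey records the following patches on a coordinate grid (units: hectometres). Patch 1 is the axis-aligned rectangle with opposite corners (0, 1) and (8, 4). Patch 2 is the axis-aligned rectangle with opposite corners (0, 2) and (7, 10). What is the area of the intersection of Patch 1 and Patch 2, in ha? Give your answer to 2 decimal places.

|Patch 1∩Patch 2|: x∈[0,7], y∈[2,4] → 7·2 = 14.

14.00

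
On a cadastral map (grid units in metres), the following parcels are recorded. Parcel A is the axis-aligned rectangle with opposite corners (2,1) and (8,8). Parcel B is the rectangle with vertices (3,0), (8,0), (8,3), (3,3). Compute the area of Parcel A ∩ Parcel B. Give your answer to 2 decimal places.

|Parcel A∩Parcel B|: x∈[3,8], y∈[1,3] → 5·2 = 10.

10.00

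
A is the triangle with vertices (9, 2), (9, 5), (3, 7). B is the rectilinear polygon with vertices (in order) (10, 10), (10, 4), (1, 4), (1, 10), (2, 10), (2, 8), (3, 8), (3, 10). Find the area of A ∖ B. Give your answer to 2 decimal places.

|A| = 9, |A∩B| = 6.6.
|A ∖ B| = |A| − |A∩B| = 9 − 6.6 = 2.40.

2.40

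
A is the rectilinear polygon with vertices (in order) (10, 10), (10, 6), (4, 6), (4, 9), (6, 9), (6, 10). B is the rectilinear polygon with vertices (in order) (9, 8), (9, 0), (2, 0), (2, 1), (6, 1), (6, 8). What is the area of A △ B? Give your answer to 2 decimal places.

|A| = 22, |B| = 28, |A∩B| = 6.
|A △ B| = |A| + |B| − 2·|A∩B| = 22 + 28 − 12 = 38.00.

38.00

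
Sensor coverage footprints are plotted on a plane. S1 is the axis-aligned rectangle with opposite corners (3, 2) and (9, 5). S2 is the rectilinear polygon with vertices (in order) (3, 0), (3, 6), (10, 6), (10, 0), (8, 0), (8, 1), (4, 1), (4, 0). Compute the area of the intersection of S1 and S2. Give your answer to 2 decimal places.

The intersection is the polygon with vertices (9,5), (9,2), (3,2), (3,5).
By the shoelace formula its area is 18.00.

18.00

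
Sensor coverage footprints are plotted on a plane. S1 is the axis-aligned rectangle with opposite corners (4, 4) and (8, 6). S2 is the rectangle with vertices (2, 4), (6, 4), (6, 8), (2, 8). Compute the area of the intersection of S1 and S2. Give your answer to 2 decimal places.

4.00

|S1∩S2|: x∈[4,6], y∈[4,6] → 2·2 = 4.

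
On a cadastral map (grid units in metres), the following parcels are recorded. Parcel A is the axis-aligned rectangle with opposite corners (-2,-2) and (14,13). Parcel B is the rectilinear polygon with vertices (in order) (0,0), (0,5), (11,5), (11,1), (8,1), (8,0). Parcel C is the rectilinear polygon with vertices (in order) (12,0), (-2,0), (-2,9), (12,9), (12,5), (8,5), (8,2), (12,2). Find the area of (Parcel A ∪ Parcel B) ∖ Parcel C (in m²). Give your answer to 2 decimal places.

|Parcel A ∪ Parcel B| = 240.
|(Parcel A ∪ Parcel B) ∩ Parcel C| = 114.
|(Parcel A ∪ Parcel B) ∖ Parcel C| = 240 − 114 = 126.00.

126.00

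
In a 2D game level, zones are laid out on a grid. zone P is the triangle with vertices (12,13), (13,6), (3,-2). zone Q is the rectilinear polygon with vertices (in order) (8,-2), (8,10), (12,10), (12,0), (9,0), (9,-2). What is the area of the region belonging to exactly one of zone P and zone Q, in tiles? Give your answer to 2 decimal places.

|zone P| = 39, |zone Q| = 42, |zone P∩zone Q| = 21.5667.
|zone P △ zone Q| = |zone P| + |zone Q| − 2·|zone P∩zone Q| = 39 + 42 − 43.1333 = 37.87.

37.87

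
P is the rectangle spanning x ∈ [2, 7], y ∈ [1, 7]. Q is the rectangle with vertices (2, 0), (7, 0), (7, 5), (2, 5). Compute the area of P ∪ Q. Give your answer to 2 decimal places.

35.00

By inclusion–exclusion:
Individual areas: |P| = 30, |Q| = 25.
|P∩Q|: x∈[2,7], y∈[1,5] → 5·4 = 20.
|P ∪ Q| = 55 − 20 = 35.00.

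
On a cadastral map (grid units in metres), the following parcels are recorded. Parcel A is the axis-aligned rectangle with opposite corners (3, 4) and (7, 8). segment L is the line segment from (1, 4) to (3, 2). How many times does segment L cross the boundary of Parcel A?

The segment lies entirely outside Parcel A and never meets its boundary.

0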